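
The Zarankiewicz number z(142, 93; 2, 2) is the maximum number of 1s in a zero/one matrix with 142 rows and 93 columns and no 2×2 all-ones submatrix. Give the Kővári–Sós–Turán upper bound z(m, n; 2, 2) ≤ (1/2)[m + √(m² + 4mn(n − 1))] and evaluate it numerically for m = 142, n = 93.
z(142, 93; 2, 2) ≤ (1/2)[142 + √(142² + 4·142·93·92)] = (1/2)[142 + √4879972] = 1175.5329

Kővári–Sós–Turán: let r_1, ..., r_142 be the row sums and z = Σ r_i the total number of 1s. Each pair of columns can share at most one row with both entries 1 (else a 2×2 all-ones block appears), so Σ_i C(r_i, 2) ≤ C(93, 2) = 4278. By convexity Σ_i C(r_i, 2) ≥ 142·C(z/142, 2) = z(z − 142)/(2·142), giving z² − 142z − 142·93·92 ≤ 0 and hence z ≤ (1/2)[142 + √(20164 + 4·1214952)] = (1/2)[142 + √4879972] ≈ (1/2)(142 + 2209.0659) = 1175.5329.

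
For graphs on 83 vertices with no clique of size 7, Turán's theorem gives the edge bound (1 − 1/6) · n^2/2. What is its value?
Turán density bound = (5/6) · 83^2/2 = 34445/12 ≈ 2870.4167

Turán's theorem: ex(n, K_{r+1}) is achieved by the complete r-partite Turán graph T(n, r) with parts as balanced as possible, and is at most (1 − 1/r) · n^2/2. For r = 6, n = 83: the density bound is (5/6) · 6889/2 = 34445/12 ≈ 2870.4167. The integer-valued extremum is e(T(83, 6)) = 2870, which is strictly less than the density bound 34445/12 since 6 ∤ 83 (the parts of T(83, 6) cannot all be equal).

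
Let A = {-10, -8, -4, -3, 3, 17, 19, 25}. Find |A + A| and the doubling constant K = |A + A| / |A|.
K = |A + A| / |A| = 32/8 = 4

Enumerate A + A = {a + b : a, b ∈ A}. With |A| = 8, there are |A|^2 = 64 ordered sum pairs; collecting distinct values, A + A = {-20, -18, -16, -14, -13, -12, -11, -8, -7, -6, -5, -1, 0, 6, 7, 9, 11, 13, 14, 15, 16, 17, 20, 21, 22, 28, 34, 36, 38, 42, 44, 50}, so |A + A| = 32. Thus K = 32/8 = 4. For comparison, the minimum possible |A + A| over all 8-element sets is 2·8 − 1 = 15 (so min K = 15/8), attained only by arithmetic progressions.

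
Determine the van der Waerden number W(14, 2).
W(14, 2) = 14 + 1 = 15

A 2-term AP is any pair of integers, so a monochromatic 2-AP exists iff some colour is used at least twice. With 14 colours, the colouring i ↦ i on {1, ..., 14} uses each colour once, avoiding any monochromatic pair, so W(14, 2) > 14. For {1, ..., 15}, pigeonhole forces two integers of the same colour, which form a monochromatic 2-AP. Hence W(14, 2) = 15.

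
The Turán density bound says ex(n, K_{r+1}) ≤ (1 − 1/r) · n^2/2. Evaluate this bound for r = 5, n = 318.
Turán density bound = (4/5) · 318^2/2 = 202248/5 ≈ 40449.6

Turán's theorem: ex(n, K_{r+1}) is achieved by the complete r-partite Turán graph T(n, r) with parts as balanced as possible, and is at most (1 − 1/r) · n^2/2. For r = 5, n = 318: the density bound is (4/5) · 101124/2 = 202248/5 ≈ 40449.6. The integer-valued extremum is e(T(318, 5)) = 40449, which is strictly less than the density bound 202248/5 since 5 ∤ 318 (the parts of T(318, 5) cannot all be equal).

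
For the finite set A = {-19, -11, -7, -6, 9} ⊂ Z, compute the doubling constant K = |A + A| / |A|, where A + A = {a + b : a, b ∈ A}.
K = |A + A| / |A| = 15/5 = 3

Enumerate A + A = {a + b : a, b ∈ A}. With |A| = 5, there are |A|^2 = 25 ordered sum pairs; collecting distinct values, A + A = {-38, -30, -26, -25, -22, -18, -17, -14, -13, -12, -10, -2, 2, 3, 18}, so |A + A| = 15. Thus K = 15/5 = 3. For comparison, the minimum possible |A + A| over all 5-element sets is 2·5 − 1 = 9 (so min K = 9/5), attained only by arithmetic progressions.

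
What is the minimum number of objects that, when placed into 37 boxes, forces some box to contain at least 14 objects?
n = (14 − 1)·37 + 1 = 482

By the generalised pigeonhole principle, to guarantee some box contains ≥ r objects we need more than (r − 1) · k objects total. Threshold: n = (r − 1) · k + 1. With r = 14 and k = 37: n = 13 · 37 + 1 = 481 + 1 = 482. For n = 481 = 13 · 37, we can put exactly 13 objects in every box, avoiding 14 in any single one — so 482 is tight.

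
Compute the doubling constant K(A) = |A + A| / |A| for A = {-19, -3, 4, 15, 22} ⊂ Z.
K = |A + A| / |A| = 14/5

Enumerate A + A = {a + b : a, b ∈ A}. With |A| = 5, there are |A|^2 = 25 ordered sum pairs; collecting distinct values, A + A = {-38, -22, -15, -6, -4, 1, 3, 8, 12, 19, 26, 30, 37, 44}, so |A + A| = 14. Thus K = 14/5. For comparison, the minimum possible |A + A| over all 5-element sets is 2·5 − 1 = 9 (so min K = 9/5), attained only by arithmetic progressions.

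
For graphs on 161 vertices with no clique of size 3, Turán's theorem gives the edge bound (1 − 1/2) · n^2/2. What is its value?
Turán density bound = (1/2) · 161^2/2 = 25921/4 ≈ 6480.25

Turán's theorem: ex(n, K_{r+1}) is achieved by the complete r-partite Turán graph T(n, r) with parts as balanced as possible, and is at most (1 − 1/r) · n^2/2. For r = 2, n = 161: the density bound is (1/2) · 25921/2 = 25921/4 ≈ 6480.25. The integer-valued extremum is e(T(161, 2)) = 6480, which is strictly less than the density bound 25921/4 since 2 ∤ 161 (the parts of T(161, 2) cannot all be equal).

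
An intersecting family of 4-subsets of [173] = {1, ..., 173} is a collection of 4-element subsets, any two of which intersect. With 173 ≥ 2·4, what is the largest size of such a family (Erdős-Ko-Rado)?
max |F| = C(172, 3) = 833340

Erdős-Ko-Rado (1961): when n ≥ 2k, max |F| = C(n−1, k−1). The bound is attained by the star {A : i ∈ A} for any fixed i ∈ [n]. Here C(173−1, 4−1) = C(172, 3) = 833340.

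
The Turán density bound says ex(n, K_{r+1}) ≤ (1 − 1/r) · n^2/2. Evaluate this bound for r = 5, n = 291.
Turán density bound = (4/5) · 291^2/2 = 169362/5 ≈ 33872.4

Turán's theorem: ex(n, K_{r+1}) is achieved by the complete r-partite Turán graph T(n, r) with parts as balanced as possible, and is at most (1 − 1/r) · n^2/2. For r = 5, n = 291: the density bound is (4/5) · 84681/2 = 169362/5 ≈ 33872.4. The integer-valued extremum is e(T(291, 5)) = 33872, which is strictly less than the density bound 169362/5 since 5 ∤ 291 (the parts of T(291, 5) cannot all be equal).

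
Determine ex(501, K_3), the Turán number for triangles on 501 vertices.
ex(501, K_3) = ⌊501^2/4⌋ = 62750

Mantel (1907): a triangle-free graph on n vertices has at most ⌊n^2/4⌋ edges, with equality for the complete bipartite graph K_{⌊n/2⌋, ⌈n/2⌉}. For n = 501: ⌊501^2/4⌋ = ⌊251001/4⌋ = 62750. The extremal graph is K_{250, 251}, which has 250·251 = 62750 edges.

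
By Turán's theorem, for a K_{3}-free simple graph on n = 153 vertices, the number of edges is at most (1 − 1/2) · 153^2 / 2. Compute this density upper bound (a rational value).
Turán density bound = (1/2) · 153^2/2 = 23409/4 ≈ 5852.25

Turán's theorem: ex(n, K_{r+1}) is achieved by the complete r-partite Turán graph T(n, r) with parts as balanced as possible, and is at most (1 − 1/r) · n^2/2. For r = 2, n = 153: the density bound is (1/2) · 23409/2 = 23409/4 ≈ 5852.25. The integer-valued extremum is e(T(153, 2)) = 5852, which is strictly less than the density bound 23409/4 since 2 ∤ 153 (the parts of T(153, 2) cannot all be equal).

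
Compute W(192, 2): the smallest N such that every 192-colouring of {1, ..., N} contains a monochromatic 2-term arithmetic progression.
W(192, 2) = 192 + 1 = 193

A 2-term AP is any pair of integers, so a monochromatic 2-AP exists iff some colour is used at least twice. With 192 colours, the colouring i ↦ i on {1, ..., 192} uses each colour once, avoiding any monochromatic pair, so W(192, 2) > 192. For {1, ..., 193}, pigeonhole forces two integers of the same colour, which form a monochromatic 2-AP. Hence W(192, 2) = 193.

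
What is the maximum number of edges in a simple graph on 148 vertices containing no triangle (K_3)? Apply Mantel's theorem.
ex(148, K_3) = ⌊148^2/4⌋ = 5476

Mantel (1907): a triangle-free graph on n vertices has at most ⌊n^2/4⌋ edges, with equality for the complete bipartite graph K_{⌊n/2⌋, ⌈n/2⌉}. For n = 148: ⌊148^2/4⌋ = ⌊21904/4⌋ = 5476. The extremal graph is K_{74, 74}, which has 74·74 = 5476 edges.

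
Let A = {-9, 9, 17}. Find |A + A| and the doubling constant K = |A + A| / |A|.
K = |A + A| / |A| = 6/3 = 2

Enumerate A + A = {a + b : a, b ∈ A}. With |A| = 3, there are |A|^2 = 9 ordered sum pairs; collecting distinct values, A + A = {-18, 0, 8, 18, 26, 34}, so |A + A| = 6. Thus K = 6/3 = 2. For comparison, the minimum possible |A + A| over all 3-element sets is 2·3 − 1 = 5 (so min K = 5/3), attained only by arithmetic progressions.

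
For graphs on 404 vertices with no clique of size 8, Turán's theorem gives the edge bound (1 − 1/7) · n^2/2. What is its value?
Turán density bound = (6/7) · 404^2/2 = 489648/7 ≈ 69949.7143

Turán's theorem: ex(n, K_{r+1}) is achieved by the complete r-partite Turán graph T(n, r) with parts as balanced as possible, and is at most (1 − 1/r) · n^2/2. For r = 7, n = 404: the density bound is (6/7) · 163216/2 = 489648/7 ≈ 69949.7143. The integer-valued extremum is e(T(404, 7)) = 69949, which is strictly less than the density bound 489648/7 since 7 ∤ 404 (the parts of T(404, 7) cannot all be equal).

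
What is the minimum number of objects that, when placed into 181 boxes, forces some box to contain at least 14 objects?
n = (14 − 1)·181 + 1 = 2354

By the generalised pigeonhole principle, to guarantee some box contains ≥ r objects we need more than (r − 1) · k objects total. Threshold: n = (r − 1) · k + 1. With r = 14 and k = 181: n = 13 · 181 + 1 = 2353 + 1 = 2354. For n = 2353 = 13 · 181, we can put exactly 13 objects in every box, avoiding 14 in any single one — so 2354 is tight.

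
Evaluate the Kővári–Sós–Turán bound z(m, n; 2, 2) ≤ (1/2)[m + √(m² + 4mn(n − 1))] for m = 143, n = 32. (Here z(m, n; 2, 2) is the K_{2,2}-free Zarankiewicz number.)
z(143, 32; 2, 2) ≤ (1/2)[143 + √(143² + 4·143·32·31)] = (1/2)[143 + √587873] = 454.8644

Kővári–Sós–Turán: let r_1, ..., r_143 be the row sums and z = Σ r_i the total number of 1s. Each pair of columns can share at most one row with both entries 1 (else a 2×2 all-ones block appears), so Σ_i C(r_i, 2) ≤ C(32, 2) = 496. By convexity Σ_i C(r_i, 2) ≥ 143·C(z/143, 2) = z(z − 143)/(2·143), giving z² − 143z − 143·32·31 ≤ 0 and hence z ≤ (1/2)[143 + √(20449 + 4·141856)] = (1/2)[143 + √587873] ≈ (1/2)(143 + 766.7288) = 454.8644.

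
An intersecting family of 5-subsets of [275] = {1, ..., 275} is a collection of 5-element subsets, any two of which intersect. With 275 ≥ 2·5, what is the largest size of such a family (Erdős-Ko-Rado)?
max |F| = C(274, 4) = 229741876

Erdős-Ko-Rado (1961): when n ≥ 2k, max |F| = C(n−1, k−1). The bound is attained by the star {A : i ∈ A} for any fixed i ∈ [n]. Here C(275−1, 5−1) = C(274, 4) = 229741876.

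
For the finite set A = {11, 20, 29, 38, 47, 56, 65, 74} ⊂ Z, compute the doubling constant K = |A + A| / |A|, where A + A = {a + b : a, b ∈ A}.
K = |A + A| / |A| = 15/8

Enumerate A + A = {a + b : a, b ∈ A}. With |A| = 8, there are |A|^2 = 64 ordered sum pairs; collecting distinct values, A + A = {22, 31, 40, 49, 58, 67, 76, 85, 94, 103, 112, 121, 130, 139, 148}, so |A + A| = 15. Thus K = 15/8. Here |A + A| = 2|A| − 1 = 15, the minimum possible — so K = 15/8 is minimal, which holds iff A is an arithmetic progression.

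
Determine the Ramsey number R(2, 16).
R(2, 16) = 16

R(2, k) = k for all k ≥ 2: in a 2-colouring of K_k, either some edge is red (a red K_2) or all edges are blue (a blue K_k). And K_{15} coloured all-blue has no blue K_16, so R(2, 16) > 15. Hence R(2, 16) = 16.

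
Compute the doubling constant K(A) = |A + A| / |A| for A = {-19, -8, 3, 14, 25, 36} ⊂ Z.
K = |A + A| / |A| = 11/6

Enumerate A + A = {a + b : a, b ∈ A}. With |A| = 6, there are |A|^2 = 36 ordered sum pairs; collecting distinct values, A + A = {-38, -27, -16, -5, 6, 17, 28, 39, 50, 61, 72}, so |A + A| = 11. Thus K = 11/6. Here |A + A| = 2|A| − 1 = 11, the minimum possible — so K = 11/6 is minimal, which holds iff A is an arithmetic progression.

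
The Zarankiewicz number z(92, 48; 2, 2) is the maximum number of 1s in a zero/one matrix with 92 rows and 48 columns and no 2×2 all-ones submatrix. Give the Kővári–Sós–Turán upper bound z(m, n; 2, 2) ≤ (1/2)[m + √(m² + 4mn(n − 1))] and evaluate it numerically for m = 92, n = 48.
z(92, 48; 2, 2) ≤ (1/2)[92 + √(92² + 4·92·48·47)] = (1/2)[92 + √838672] = 503.8952

Kővári–Sós–Turán: let r_1, ..., r_92 be the row sums and z = Σ r_i the total number of 1s. Each pair of columns can share at most one row with both entries 1 (else a 2×2 all-ones block appears), so Σ_i C(r_i, 2) ≤ C(48, 2) = 1128. By convexity Σ_i C(r_i, 2) ≥ 92·C(z/92, 2) = z(z − 92)/(2·92), giving z² − 92z − 92·48·47 ≤ 0 and hence z ≤ (1/2)[92 + √(8464 + 4·207552)] = (1/2)[92 + √838672] ≈ (1/2)(92 + 915.7904) = 503.8952.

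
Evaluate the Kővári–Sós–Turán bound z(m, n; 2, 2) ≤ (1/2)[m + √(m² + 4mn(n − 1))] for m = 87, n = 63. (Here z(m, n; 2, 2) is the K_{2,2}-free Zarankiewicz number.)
z(87, 63; 2, 2) ≤ (1/2)[87 + √(87² + 4·87·63·62)] = (1/2)[87 + √1366857] = 628.0633

Kővári–Sós–Turán: let r_1, ..., r_87 be the row sums and z = Σ r_i the total number of 1s. Each pair of columns can share at most one row with both entries 1 (else a 2×2 all-ones block appears), so Σ_i C(r_i, 2) ≤ C(63, 2) = 1953. By convexity Σ_i C(r_i, 2) ≥ 87·C(z/87, 2) = z(z − 87)/(2·87), giving z² − 87z − 87·63·62 ≤ 0 and hence z ≤ (1/2)[87 + √(7569 + 4·339822)] = (1/2)[87 + √1366857] ≈ (1/2)(87 + 1169.1266) = 628.0633.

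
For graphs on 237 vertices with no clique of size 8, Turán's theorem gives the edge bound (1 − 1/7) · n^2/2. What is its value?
Turán density bound = (6/7) · 237^2/2 = 168507/7 ≈ 24072.4286

Turán's theorem: ex(n, K_{r+1}) is achieved by the complete r-partite Turán graph T(n, r) with parts as balanced as possible, and is at most (1 − 1/r) · n^2/2. For r = 7, n = 237: the density bound is (6/7) · 56169/2 = 168507/7 ≈ 24072.4286. The integer-valued extremum is e(T(237, 7)) = 24072, which is strictly less than the density bound 168507/7 since 7 ∤ 237 (the parts of T(237, 7) cannot all be equal).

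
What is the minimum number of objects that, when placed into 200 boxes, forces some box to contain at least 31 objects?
n = (31 − 1)·200 + 1 = 6001

By the generalised pigeonhole principle, to guarantee some box contains ≥ r objects we need more than (r − 1) · k objects total. Threshold: n = (r − 1) · k + 1. With r = 31 and k = 200: n = 30 · 200 + 1 = 6000 + 1 = 6001. For n = 6000 = 30 · 200, we can put exactly 30 objects in every box, avoiding 31 in any single one — so 6001 is tight.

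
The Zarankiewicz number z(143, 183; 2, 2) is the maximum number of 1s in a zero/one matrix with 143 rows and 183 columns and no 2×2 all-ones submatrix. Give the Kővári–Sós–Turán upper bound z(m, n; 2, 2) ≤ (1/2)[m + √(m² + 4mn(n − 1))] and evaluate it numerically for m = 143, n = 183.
z(143, 183; 2, 2) ≤ (1/2)[143 + √(143² + 4·143·183·182)] = (1/2)[143 + √19071481] = 2255.0453

Kővári–Sós–Turán: let r_1, ..., r_143 be the row sums and z = Σ r_i the total number of 1s. Each pair of columns can share at most one row with both entries 1 (else a 2×2 all-ones block appears), so Σ_i C(r_i, 2) ≤ C(183, 2) = 16653. By convexity Σ_i C(r_i, 2) ≥ 143·C(z/143, 2) = z(z − 143)/(2·143), giving z² − 143z − 143·183·182 ≤ 0 and hence z ≤ (1/2)[143 + √(20449 + 4·4762758)] = (1/2)[143 + √19071481] ≈ (1/2)(143 + 4367.0907) = 2255.0453.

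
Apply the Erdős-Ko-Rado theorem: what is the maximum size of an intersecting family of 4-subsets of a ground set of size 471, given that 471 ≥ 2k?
max |F| = C(470, 3) = 17193540

Erdős-Ko-Rado (1961): when n ≥ 2k, max |F| = C(n−1, k−1). The bound is attained by the star {A : i ∈ A} for any fixed i ∈ [n]. Here C(471−1, 4−1) = C(470, 3) = 17193540.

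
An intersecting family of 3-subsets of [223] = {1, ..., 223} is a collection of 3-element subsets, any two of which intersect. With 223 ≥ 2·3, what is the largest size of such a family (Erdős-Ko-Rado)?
max |F| = C(222, 2) = 24531

The Erdős-Ko-Rado theorem states: for n ≥ 2k, an intersecting family of k-subsets of an n-element set has size at most C(n − 1, k − 1), with equality for 'star' families {A ⊆ [n] : |A| = k, i ∈ A} (fix an element i). For n = 223, k = 3: C(222, 2) = 24531.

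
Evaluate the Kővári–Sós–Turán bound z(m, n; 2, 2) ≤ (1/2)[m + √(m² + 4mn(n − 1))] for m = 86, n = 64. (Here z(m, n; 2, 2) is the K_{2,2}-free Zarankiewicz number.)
z(86, 64; 2, 2) ≤ (1/2)[86 + √(86² + 4·86·64·63)] = (1/2)[86 + √1394404] = 633.4244

Kővári–Sós–Turán: let r_1, ..., r_86 be the row sums and z = Σ r_i the total number of 1s. Each pair of columns can share at most one row with both entries 1 (else a 2×2 all-ones block appears), so Σ_i C(r_i, 2) ≤ C(64, 2) = 2016. By convexity Σ_i C(r_i, 2) ≥ 86·C(z/86, 2) = z(z − 86)/(2·86), giving z² − 86z − 86·64·63 ≤ 0 and hence z ≤ (1/2)[86 + √(7396 + 4·346752)] = (1/2)[86 + √1394404] ≈ (1/2)(86 + 1180.8488) = 633.4244.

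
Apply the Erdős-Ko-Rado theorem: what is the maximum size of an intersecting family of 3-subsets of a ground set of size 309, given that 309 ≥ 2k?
max |F| = C(308, 2) = 47278

The Erdős-Ko-Rado theorem states: for n ≥ 2k, an intersecting family of k-subsets of an n-element set has size at most C(n − 1, k − 1), with equality for 'star' families {A ⊆ [n] : |A| = k, i ∈ A} (fix an element i). For n = 309, k = 3: C(308, 2) = 47278.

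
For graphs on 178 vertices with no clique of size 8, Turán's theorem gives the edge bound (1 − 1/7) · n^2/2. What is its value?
Turán density bound = (6/7) · 178^2/2 = 95052/7 ≈ 13578.8571

Turán's theorem: ex(n, K_{r+1}) is achieved by the complete r-partite Turán graph T(n, r) with parts as balanced as possible, and is at most (1 − 1/r) · n^2/2. For r = 7, n = 178: the density bound is (6/7) · 31684/2 = 95052/7 ≈ 13578.8571. The integer-valued extremum is e(T(178, 7)) = 13578, which is strictly less than the density bound 95052/7 since 7 ∤ 178 (the parts of T(178, 7) cannot all be equal).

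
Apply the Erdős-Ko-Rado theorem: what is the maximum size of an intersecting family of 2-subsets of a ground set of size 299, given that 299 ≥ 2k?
max |F| = C(298, 1) = 298

The Erdős-Ko-Rado theorem states: for n ≥ 2k, an intersecting family of k-subsets of an n-element set has size at most C(n − 1, k − 1), with equality for 'star' families {A ⊆ [n] : |A| = k, i ∈ A} (fix an element i). For n = 299, k = 2: C(298, 1) = 298.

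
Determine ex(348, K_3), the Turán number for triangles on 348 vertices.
ex(348, K_3) = ⌊348^2/4⌋ = 30276

Mantel (1907): a triangle-free graph on n vertices has at most ⌊n^2/4⌋ edges, with equality for the complete bipartite graph K_{⌊n/2⌋, ⌈n/2⌉}. For n = 348: ⌊348^2/4⌋ = ⌊121104/4⌋ = 30276. The extremal graph is K_{174, 174}, which has 174·174 = 30276 edges.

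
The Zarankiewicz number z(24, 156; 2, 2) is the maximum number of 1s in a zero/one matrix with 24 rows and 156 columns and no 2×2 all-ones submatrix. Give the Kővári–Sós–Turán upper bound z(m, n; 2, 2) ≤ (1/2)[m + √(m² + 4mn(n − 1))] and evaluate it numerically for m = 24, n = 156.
z(24, 156; 2, 2) ≤ (1/2)[24 + √(24² + 4·24·156·155)] = (1/2)[24 + √2321856] = 773.8819

Kővári–Sós–Turán: let r_1, ..., r_24 be the row sums and z = Σ r_i the total number of 1s. Each pair of columns can share at most one row with both entries 1 (else a 2×2 all-ones block appears), so Σ_i C(r_i, 2) ≤ C(156, 2) = 12090. By convexity Σ_i C(r_i, 2) ≥ 24·C(z/24, 2) = z(z − 24)/(2·24), giving z² − 24z − 24·156·155 ≤ 0 and hence z ≤ (1/2)[24 + √(576 + 4·580320)] = (1/2)[24 + √2321856] ≈ (1/2)(24 + 1523.7638) = 773.8819.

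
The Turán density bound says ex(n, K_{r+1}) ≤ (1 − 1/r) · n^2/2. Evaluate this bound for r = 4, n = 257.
Turán density bound = (3/4) · 257^2/2 = 198147/8 ≈ 24768.375

Turán's theorem: ex(n, K_{r+1}) is achieved by the complete r-partite Turán graph T(n, r) with parts as balanced as possible, and is at most (1 − 1/r) · n^2/2. For r = 4, n = 257: the density bound is (3/4) · 66049/2 = 198147/8 ≈ 24768.375. The integer-valued extremum is e(T(257, 4)) = 24768, which is strictly less than the density bound 198147/8 since 4 ∤ 257 (the parts of T(257, 4) cannot all be equal).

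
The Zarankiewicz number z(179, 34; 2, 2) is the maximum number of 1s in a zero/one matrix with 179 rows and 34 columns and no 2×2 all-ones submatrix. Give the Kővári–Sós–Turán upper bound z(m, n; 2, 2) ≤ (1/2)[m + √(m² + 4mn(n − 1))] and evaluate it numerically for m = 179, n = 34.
z(179, 34; 2, 2) ≤ (1/2)[179 + √(179² + 4·179·34·33)] = (1/2)[179 + √835393] = 546.4992

Kővári–Sós–Turán: let r_1, ..., r_179 be the row sums and z = Σ r_i the total number of 1s. Each pair of columns can share at most one row with both entries 1 (else a 2×2 all-ones block appears), so Σ_i C(r_i, 2) ≤ C(34, 2) = 561. By convexity Σ_i C(r_i, 2) ≥ 179·C(z/179, 2) = z(z − 179)/(2·179), giving z² − 179z − 179·34·33 ≤ 0 and hence z ≤ (1/2)[179 + √(32041 + 4·200838)] = (1/2)[179 + √835393] ≈ (1/2)(179 + 913.9984) = 546.4992.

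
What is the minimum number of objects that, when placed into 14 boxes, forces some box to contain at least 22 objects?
n = (22 − 1)·14 + 1 = 295

By the generalised pigeonhole principle, to guarantee some box contains ≥ r objects we need more than (r − 1) · k objects total. Threshold: n = (r − 1) · k + 1. With r = 22 and k = 14: n = 21 · 14 + 1 = 294 + 1 = 295. For n = 294 = 21 · 14, we can put exactly 21 objects in every box, avoiding 22 in any single one — so 295 is tight.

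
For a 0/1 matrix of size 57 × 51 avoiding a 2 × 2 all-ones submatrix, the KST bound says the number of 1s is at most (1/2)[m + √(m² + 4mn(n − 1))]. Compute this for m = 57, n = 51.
z(57, 51; 2, 2) ≤ (1/2)[57 + √(57² + 4·57·51·50)] = (1/2)[57 + √584649] = 410.8117

Kővári–Sós–Turán: let r_1, ..., r_57 be the row sums and z = Σ r_i the total number of 1s. Each pair of columns can share at most one row with both entries 1 (else a 2×2 all-ones block appears), so Σ_i C(r_i, 2) ≤ C(51, 2) = 1275. By convexity Σ_i C(r_i, 2) ≥ 57·C(z/57, 2) = z(z − 57)/(2·57), giving z² − 57z − 57·51·50 ≤ 0 and hence z ≤ (1/2)[57 + √(3249 + 4·145350)] = (1/2)[57 + √584649] ≈ (1/2)(57 + 764.6234) = 410.8117.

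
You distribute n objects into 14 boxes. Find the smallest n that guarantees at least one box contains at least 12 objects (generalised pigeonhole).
n = (12 − 1)·14 + 1 = 155

By the generalised pigeonhole principle, to guarantee some box contains ≥ r objects we need more than (r − 1) · k objects total. Threshold: n = (r − 1) · k + 1. With r = 12 and k = 14: n = 11 · 14 + 1 = 154 + 1 = 155. For n = 154 = 11 · 14, we can put exactly 11 objects in every box, avoiding 12 in any single one — so 155 is tight.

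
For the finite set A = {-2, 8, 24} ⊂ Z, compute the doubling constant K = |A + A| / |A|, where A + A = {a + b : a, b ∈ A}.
K = |A + A| / |A| = 6/3 = 2

Enumerate A + A = {a + b : a, b ∈ A}. With |A| = 3, there are |A|^2 = 9 ordered sum pairs; collecting distinct values, A + A = {-4, 6, 16, 22, 32, 48}, so |A + A| = 6. Thus K = 6/3 = 2. For comparison, the minimum possible |A + A| over all 3-element sets is 2·3 − 1 = 5 (so min K = 5/3), attained only by arithmetic progressions.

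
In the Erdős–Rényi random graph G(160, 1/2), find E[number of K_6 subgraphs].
E[# K_6] = C(160, 6) · (1/2)^C(6, 2) = 21193254160 / 2^15 = 1324578385/2048 ≈ 646766.789551

For each 6-subset S of vertices (there are C(160, 6) = 21193254160 such S), let X_S = 1 if S induces a K_6 (all C(6, 2) = 15 edges present). Then P(X_S = 1) = (1/2)^15 = 1/32768. By linearity of expectation, E[# K_6] = C(160, 6) · (1/2)^15 = 21193254160 / 32768 = 1324578385/2048 ≈ 646766.789551.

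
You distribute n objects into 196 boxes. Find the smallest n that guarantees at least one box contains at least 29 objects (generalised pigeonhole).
n = (29 − 1)·196 + 1 = 5489

By the generalised pigeonhole principle, to guarantee some box contains ≥ r objects we need more than (r − 1) · k objects total. Threshold: n = (r − 1) · k + 1. With r = 29 and k = 196: n = 28 · 196 + 1 = 5488 + 1 = 5489. For n = 5488 = 28 · 196, we can put exactly 28 objects in every box, avoiding 29 in any single one — so 5489 is tight.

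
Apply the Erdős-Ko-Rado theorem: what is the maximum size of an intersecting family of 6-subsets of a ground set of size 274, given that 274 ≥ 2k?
max |F| = C(273, 5) = 12179673324

The Erdős-Ko-Rado theorem states: for n ≥ 2k, an intersecting family of k-subsets of an n-element set has size at most C(n − 1, k − 1), with equality for 'star' families {A ⊆ [n] : |A| = k, i ∈ A} (fix an element i). For n = 274, k = 6: C(273, 5) = 12179673324.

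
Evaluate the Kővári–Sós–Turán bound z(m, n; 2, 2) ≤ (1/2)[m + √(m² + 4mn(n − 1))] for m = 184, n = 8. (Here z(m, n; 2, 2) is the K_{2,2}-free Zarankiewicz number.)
z(184, 8; 2, 2) ≤ (1/2)[184 + √(184² + 4·184·8·7)] = (1/2)[184 + √75072] = 228.9964

Kővári–Sós–Turán: let r_1, ..., r_184 be the row sums and z = Σ r_i the total number of 1s. Each pair of columns can share at most one row with both entries 1 (else a 2×2 all-ones block appears), so Σ_i C(r_i, 2) ≤ C(8, 2) = 28. By convexity Σ_i C(r_i, 2) ≥ 184·C(z/184, 2) = z(z − 184)/(2·184), giving z² − 184z − 184·8·7 ≤ 0 and hence z ≤ (1/2)[184 + √(33856 + 4·10304)] = (1/2)[184 + √75072] ≈ (1/2)(184 + 273.9927) = 228.9964.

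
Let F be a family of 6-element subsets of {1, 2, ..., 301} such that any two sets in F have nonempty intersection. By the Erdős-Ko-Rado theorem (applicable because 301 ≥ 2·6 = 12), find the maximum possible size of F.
max |F| = C(300, 5) = 19582837560

Erdős-Ko-Rado (1961): when n ≥ 2k, max |F| = C(n−1, k−1). The bound is attained by the star {A : i ∈ A} for any fixed i ∈ [n]. Here C(301−1, 6−1) = C(300, 5) = 19582837560.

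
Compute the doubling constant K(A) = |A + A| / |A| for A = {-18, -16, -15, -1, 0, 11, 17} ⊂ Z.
K = |A + A| / |A| = 26/7

Enumerate A + A = {a + b : a, b ∈ A}. With |A| = 7, there are |A|^2 = 49 ordered sum pairs; collecting distinct values, A + A = {-36, -34, -33, -32, -31, -30, -19, -18, -17, -16, -15, -7, -5, -4, -2, -1, 0, 1, 2, 10, 11, 16, 17, 22, 28, 34}, so |A + A| = 26. Thus K = 26/7. For comparison, the minimum possible |A + A| over all 7-element sets is 2·7 − 1 = 13 (so min K = 13/7), attained only by arithmetic progressions.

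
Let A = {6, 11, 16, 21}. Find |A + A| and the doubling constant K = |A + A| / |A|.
K = |A + A| / |A| = 7/4

Enumerate A + A = {a + b : a, b ∈ A}. With |A| = 4, there are |A|^2 = 16 ordered sum pairs; collecting distinct values, A + A = {12, 17, 22, 27, 32, 37, 42}, so |A + A| = 7. Thus K = 7/4. Here |A + A| = 2|A| − 1 = 7, the minimum possible — so K = 7/4 is minimal, which holds iff A is an arithmetic progression.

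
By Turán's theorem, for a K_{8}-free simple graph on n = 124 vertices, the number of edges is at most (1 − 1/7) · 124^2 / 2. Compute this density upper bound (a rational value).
Turán density bound = (6/7) · 124^2/2 = 46128/7 ≈ 6589.7143

Turán's theorem: ex(n, K_{r+1}) is achieved by the complete r-partite Turán graph T(n, r) with parts as balanced as possible, and is at most (1 − 1/r) · n^2/2. For r = 7, n = 124: the density bound is (6/7) · 15376/2 = 46128/7 ≈ 6589.7143. The integer-valued extremum is e(T(124, 7)) = 6589, which is strictly less than the density bound 46128/7 since 7 ∤ 124 (the parts of T(124, 7) cannot all be equal).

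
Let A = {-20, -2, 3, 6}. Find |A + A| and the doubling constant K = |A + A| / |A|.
K = |A + A| / |A| = 10/4 = 5/2

Enumerate A + A = {a + b : a, b ∈ A}. With |A| = 4, there are |A|^2 = 16 ordered sum pairs; collecting distinct values, A + A = {-40, -22, -17, -14, -4, 1, 4, 6, 9, 12}, so |A + A| = 10. Thus K = 10/4 = 5/2. For comparison, the minimum possible |A + A| over all 4-element sets is 2·4 − 1 = 7 (so min K = 7/4), attained only by arithmetic progressions.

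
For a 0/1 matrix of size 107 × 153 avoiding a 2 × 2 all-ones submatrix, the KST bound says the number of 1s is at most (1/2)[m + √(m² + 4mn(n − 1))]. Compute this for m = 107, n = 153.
z(107, 153; 2, 2) ≤ (1/2)[107 + √(107² + 4·107·153·152)] = (1/2)[107 + √9965017] = 1631.8708

Kővári–Sós–Turán: let r_1, ..., r_107 be the row sums and z = Σ r_i the total number of 1s. Each pair of columns can share at most one row with both entries 1 (else a 2×2 all-ones block appears), so Σ_i C(r_i, 2) ≤ C(153, 2) = 11628. By convexity Σ_i C(r_i, 2) ≥ 107·C(z/107, 2) = z(z − 107)/(2·107), giving z² − 107z − 107·153·152 ≤ 0 and hence z ≤ (1/2)[107 + √(11449 + 4·2488392)] = (1/2)[107 + √9965017] ≈ (1/2)(107 + 3156.7415) = 1631.8708.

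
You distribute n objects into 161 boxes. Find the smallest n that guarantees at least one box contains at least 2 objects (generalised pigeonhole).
n = (2 − 1)·161 + 1 = 162

By the generalised pigeonhole principle, to guarantee some box contains ≥ r objects we need more than (r − 1) · k objects total. Threshold: n = (r − 1) · k + 1. With r = 2 and k = 161: n = 1 · 161 + 1 = 161 + 1 = 162. For n = 161 = 1 · 161, we can put exactly 1 objects in every box, avoiding 2 in any single one — so 162 is tight.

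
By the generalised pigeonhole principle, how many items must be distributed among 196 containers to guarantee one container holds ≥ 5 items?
n = (5 − 1)·196 + 1 = 785

By the generalised pigeonhole principle, to guarantee some box contains ≥ r objects we need more than (r − 1) · k objects total. Threshold: n = (r − 1) · k + 1. With r = 5 and k = 196: n = 4 · 196 + 1 = 784 + 1 = 785. For n = 784 = 4 · 196, we can put exactly 4 objects in every box, avoiding 5 in any single one — so 785 is tight.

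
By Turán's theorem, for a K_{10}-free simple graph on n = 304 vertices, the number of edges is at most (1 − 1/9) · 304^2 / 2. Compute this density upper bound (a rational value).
Turán density bound = (8/9) · 304^2/2 = 369664/9 ≈ 41073.7778

Turán's theorem: ex(n, K_{r+1}) is achieved by the complete r-partite Turán graph T(n, r) with parts as balanced as possible, and is at most (1 − 1/r) · n^2/2. For r = 9, n = 304: the density bound is (8/9) · 92416/2 = 369664/9 ≈ 41073.7778. The integer-valued extremum is e(T(304, 9)) = 41073, which is strictly less than the density bound 369664/9 since 9 ∤ 304 (the parts of T(304, 9) cannot all be equal).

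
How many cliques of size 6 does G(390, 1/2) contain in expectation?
E[# K_6] = C(390, 6) · (1/2)^C(6, 2) = 4701889697505 / 2^15 ≈ 143490286.178741

For each 6-subset S of vertices (there are C(390, 6) = 4701889697505 such S), let X_S = 1 if S induces a K_6 (all C(6, 2) = 15 edges present). Then P(X_S = 1) = (1/2)^15 = 1/32768. By linearity of expectation, E[# K_6] = C(390, 6) · (1/2)^15 = 4701889697505 / 32768 ≈ 143490286.178741.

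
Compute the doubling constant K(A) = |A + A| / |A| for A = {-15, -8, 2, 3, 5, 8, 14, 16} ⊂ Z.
K = |A + A| / |A| = 31/8

Enumerate A + A = {a + b : a, b ∈ A}. With |A| = 8, there are |A|^2 = 64 ordered sum pairs; collecting distinct values, A + A = {-30, -23, -16, -13, -12, -10, -7, -6, -5, -3, -1, 0, 1, 4, 5, 6, 7, 8, 10, 11, 13, 16, 17, 18, 19, 21, 22, 24, 28, 30, 32}, so |A + A| = 31. Thus K = 31/8. For comparison, the minimum possible |A + A| over all 8-element sets is 2·8 − 1 = 15 (so min K = 15/8), attained only by arithmetic progressions.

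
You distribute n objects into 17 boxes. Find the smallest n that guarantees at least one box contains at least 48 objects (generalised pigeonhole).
n = (48 − 1)·17 + 1 = 800

By the generalised pigeonhole principle, to guarantee some box contains ≥ r objects we need more than (r − 1) · k objects total. Threshold: n = (r − 1) · k + 1. With r = 48 and k = 17: n = 47 · 17 + 1 = 799 + 1 = 800. For n = 799 = 47 · 17, we can put exactly 47 objects in every box, avoiding 48 in any single one — so 800 is tight.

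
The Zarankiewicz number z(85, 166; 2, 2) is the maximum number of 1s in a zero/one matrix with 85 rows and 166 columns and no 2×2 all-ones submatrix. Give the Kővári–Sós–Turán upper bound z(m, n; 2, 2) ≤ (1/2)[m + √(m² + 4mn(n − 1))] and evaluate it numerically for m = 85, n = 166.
z(85, 166; 2, 2) ≤ (1/2)[85 + √(85² + 4·85·166·165)] = (1/2)[85 + √9319825] = 1568.9194

Kővári–Sós–Turán: let r_1, ..., r_85 be the row sums and z = Σ r_i the total number of 1s. Each pair of columns can share at most one row with both entries 1 (else a 2×2 all-ones block appears), so Σ_i C(r_i, 2) ≤ C(166, 2) = 13695. By convexity Σ_i C(r_i, 2) ≥ 85·C(z/85, 2) = z(z − 85)/(2·85), giving z² − 85z − 85·166·165 ≤ 0 and hence z ≤ (1/2)[85 + √(7225 + 4·2328150)] = (1/2)[85 + √9319825] ≈ (1/2)(85 + 3052.8388) = 1568.9194.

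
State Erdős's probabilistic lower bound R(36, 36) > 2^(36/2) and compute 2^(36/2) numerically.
2^(36/2) = 262144; so R(36, 36) > 262144

Colour each edge of K_n uniformly at random with red/blue. The expected number of monochromatic K_36 is C(n, 36) · 2 · 2^(−C(36,2)). If C(n, 36) · 2^(1 − C(36,2)) < 1, then with positive probability no monochromatic K_36 exists, so R(36, 36) > n. The standard estimate C(n, 36) ≤ n^36/36! shows this inequality holds whenever n ≤ 2^(36/2) (since 36! · 2^(C(36,2) − 1) > 2^(36^2/2) ≥ n^36). Hence R(36, 36) > 2^(36/2) = 262144.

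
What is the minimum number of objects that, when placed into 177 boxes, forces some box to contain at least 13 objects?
n = (13 − 1)·177 + 1 = 2125

By the generalised pigeonhole principle, to guarantee some box contains ≥ r objects we need more than (r − 1) · k objects total. Threshold: n = (r − 1) · k + 1. With r = 13 and k = 177: n = 12 · 177 + 1 = 2124 + 1 = 2125. For n = 2124 = 12 · 177, we can put exactly 12 objects in every box, avoiding 13 in any single one — so 2125 is tight.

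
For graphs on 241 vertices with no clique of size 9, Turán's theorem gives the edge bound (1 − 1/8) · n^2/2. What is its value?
Turán density bound = (7/8) · 241^2/2 = 406567/16 ≈ 25410.4375

Turán's theorem: ex(n, K_{r+1}) is achieved by the complete r-partite Turán graph T(n, r) with parts as balanced as possible, and is at most (1 − 1/r) · n^2/2. For r = 8, n = 241: the density bound is (7/8) · 58081/2 = 406567/16 ≈ 25410.4375. The integer-valued extremum is e(T(241, 8)) = 25410, which is strictly less than the density bound 406567/16 since 8 ∤ 241 (the parts of T(241, 8) cannot all be equal).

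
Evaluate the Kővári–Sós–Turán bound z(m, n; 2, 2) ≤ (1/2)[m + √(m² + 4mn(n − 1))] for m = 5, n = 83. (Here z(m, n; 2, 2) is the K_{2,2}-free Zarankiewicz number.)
z(5, 83; 2, 2) ≤ (1/2)[5 + √(5² + 4·5·83·82)] = (1/2)[5 + √136145] = 186.9892

Kővári–Sós–Turán: let r_1, ..., r_5 be the row sums and z = Σ r_i the total number of 1s. Each pair of columns can share at most one row with both entries 1 (else a 2×2 all-ones block appears), so Σ_i C(r_i, 2) ≤ C(83, 2) = 3403. By convexity Σ_i C(r_i, 2) ≥ 5·C(z/5, 2) = z(z − 5)/(2·5), giving z² − 5z − 5·83·82 ≤ 0 and hence z ≤ (1/2)[5 + √(25 + 4·34030)] = (1/2)[5 + √136145] ≈ (1/2)(5 + 368.9783) = 186.9892.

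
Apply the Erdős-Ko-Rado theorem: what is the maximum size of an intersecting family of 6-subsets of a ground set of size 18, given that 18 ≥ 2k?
max |F| = C(17, 5) = 6188

The Erdős-Ko-Rado theorem states: for n ≥ 2k, an intersecting family of k-subsets of an n-element set has size at most C(n − 1, k − 1), with equality for 'star' families {A ⊆ [n] : |A| = k, i ∈ A} (fix an element i). For n = 18, k = 6: C(17, 5) = 6188.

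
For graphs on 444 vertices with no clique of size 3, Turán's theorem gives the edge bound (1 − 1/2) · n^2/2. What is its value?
Turán density bound = (1/2) · 444^2/2 = 49284

Turán's theorem: ex(n, K_{r+1}) is achieved by the complete r-partite Turán graph T(n, r) with parts as balanced as possible, and is at most (1 − 1/r) · n^2/2. For r = 2, n = 444: the density bound is (1/2) · 197136/2 = 49284. Since 2 ∣ 444, the Turán graph T(444, 2) has parts of equal size 222, and its edge count e(T(444, 2)) = 49284 attains the density bound exactly.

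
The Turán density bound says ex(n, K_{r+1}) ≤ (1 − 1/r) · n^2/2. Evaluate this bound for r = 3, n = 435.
Turán density bound = (2/3) · 435^2/2 = 63075

Turán's theorem: ex(n, K_{r+1}) is achieved by the complete r-partite Turán graph T(n, r) with parts as balanced as possible, and is at most (1 − 1/r) · n^2/2. For r = 3, n = 435: the density bound is (2/3) · 189225/2 = 63075. Since 3 ∣ 435, the Turán graph T(435, 3) has parts of equal size 145, and its edge count e(T(435, 3)) = 63075 attains the density bound exactly.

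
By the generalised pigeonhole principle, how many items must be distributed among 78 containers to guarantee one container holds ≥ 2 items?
n = (2 − 1)·78 + 1 = 79

By the generalised pigeonhole principle, to guarantee some box contains ≥ r objects we need more than (r − 1) · k objects total. Threshold: n = (r − 1) · k + 1. With r = 2 and k = 78: n = 1 · 78 + 1 = 78 + 1 = 79. For n = 78 = 1 · 78, we can put exactly 1 objects in every box, avoiding 2 in any single one — so 79 is tight.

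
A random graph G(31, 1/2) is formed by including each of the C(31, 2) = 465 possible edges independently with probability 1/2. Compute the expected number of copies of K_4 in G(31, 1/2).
E[# K_4] = C(31, 4) · (1/2)^C(4, 2) = 31465 / 2^6 = 491.640625

For each 4-subset S of vertices (there are C(31, 4) = 31465 such S), let X_S = 1 if S induces a K_4 (all C(4, 2) = 6 edges present). Then P(X_S = 1) = (1/2)^6 = 1/64. By linearity of expectation, E[# K_4] = C(31, 4) · (1/2)^6 = 31465 / 64 = 491.640625.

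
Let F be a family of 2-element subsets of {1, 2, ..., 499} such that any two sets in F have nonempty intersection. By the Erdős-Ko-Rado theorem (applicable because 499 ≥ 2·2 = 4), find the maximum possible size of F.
max |F| = C(498, 1) = 498

The Erdős-Ko-Rado theorem states: for n ≥ 2k, an intersecting family of k-subsets of an n-element set has size at most C(n − 1, k − 1), with equality for 'star' families {A ⊆ [n] : |A| = k, i ∈ A} (fix an element i). For n = 499, k = 2: C(498, 1) = 498.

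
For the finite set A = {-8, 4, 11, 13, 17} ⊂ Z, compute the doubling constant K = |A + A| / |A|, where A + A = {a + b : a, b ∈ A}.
K = |A + A| / |A| = 15/5 = 3

Enumerate A + A = {a + b : a, b ∈ A}. With |A| = 5, there are |A|^2 = 25 ordered sum pairs; collecting distinct values, A + A = {-16, -4, 3, 5, 8, 9, 15, 17, 21, 22, 24, 26, 28, 30, 34}, so |A + A| = 15. Thus K = 15/5 = 3. For comparison, the minimum possible |A + A| over all 5-element sets is 2·5 − 1 = 9 (so min K = 9/5), attained only by arithmetic progressions.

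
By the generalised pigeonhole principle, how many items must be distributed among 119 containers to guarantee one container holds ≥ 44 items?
n = (44 − 1)·119 + 1 = 5118

By the generalised pigeonhole principle, to guarantee some box contains ≥ r objects we need more than (r − 1) · k objects total. Threshold: n = (r − 1) · k + 1. With r = 44 and k = 119: n = 43 · 119 + 1 = 5117 + 1 = 5118. For n = 5117 = 43 · 119, we can put exactly 43 objects in every box, avoiding 44 in any single one — so 5118 is tight.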